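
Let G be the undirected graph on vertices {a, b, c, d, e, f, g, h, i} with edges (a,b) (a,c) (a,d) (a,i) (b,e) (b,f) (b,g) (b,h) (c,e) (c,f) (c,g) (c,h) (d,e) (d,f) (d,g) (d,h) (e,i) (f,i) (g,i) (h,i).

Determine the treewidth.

A width-4 tree decomposition is:
Bags: B1 = {b, c, d, e, i}  B2 = {b, c, d, f, i}  B3 = {b, c, d, g, i}  B4 = {a, b, c, d, i}  B5 = {b, c, d, h, i}
Tree: B1–B2, B2–B3, B3–B4, B4–B5
The largest bag has 5 vertices, giving width 4; this decomposition certifies tw(G) ≤ 4. For the lower bound: the 5 vertex sets {c,e}, {d,f}, {b,g}, {i}, {a} are disjoint, each induces a connected subgraph, and every pair is joined by at least one edge of G. Contracting each set to a single vertex therefore yields K_{5} as a minor, and since treewidth is minor-monotone, tw(G) ≥ tw(K_{5}) = 4. The upper and lower bounds meet at 4, so that is the treewidth.

4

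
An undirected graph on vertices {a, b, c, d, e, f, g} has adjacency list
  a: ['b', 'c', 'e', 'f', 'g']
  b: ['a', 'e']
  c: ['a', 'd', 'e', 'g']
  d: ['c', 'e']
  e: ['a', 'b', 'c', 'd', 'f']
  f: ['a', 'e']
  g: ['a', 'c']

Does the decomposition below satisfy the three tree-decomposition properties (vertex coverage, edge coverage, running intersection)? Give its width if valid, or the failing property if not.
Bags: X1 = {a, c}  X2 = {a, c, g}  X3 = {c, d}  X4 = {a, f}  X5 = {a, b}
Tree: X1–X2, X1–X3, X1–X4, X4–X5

A tree decomposition must satisfy three properties: every vertex lies in some bag; for every edge, both endpoints lie together in some bag; and for every vertex, the bags containing it form a connected subtree. Here vertex e appears in no bag, so the decomposition is invalid.

No — vertex e appears in no bag.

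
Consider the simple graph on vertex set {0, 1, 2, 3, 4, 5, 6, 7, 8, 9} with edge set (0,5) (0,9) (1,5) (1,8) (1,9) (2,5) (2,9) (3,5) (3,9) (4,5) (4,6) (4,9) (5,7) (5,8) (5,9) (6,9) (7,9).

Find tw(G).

A width-2 tree decomposition is:
Bags: B1 = {1, 5, 9}  B2 = {1, 5, 8}  B3 = {5, 7, 9}  B4 = {4, 5, 9}  B5 = {4, 6, 9}  B6 = {0, 5, 9}  B7 = {3, 5, 9}  B8 = {2, 5, 9}
Tree: B1–B2, B1–B3, B3–B4, B4–B5, B3–B6, B1–B7, B1–B8
Each bag holds 3 vertices, so the decomposition has width 2, which upper-bounds the treewidth. For the lower bound, the 3 vertices {1, 5, 8} are pairwise adjacent, and any tree decomposition puts a clique entirely inside one bag — forcing width ≥ 2. Combining the bounds, tw(G) = 2.

2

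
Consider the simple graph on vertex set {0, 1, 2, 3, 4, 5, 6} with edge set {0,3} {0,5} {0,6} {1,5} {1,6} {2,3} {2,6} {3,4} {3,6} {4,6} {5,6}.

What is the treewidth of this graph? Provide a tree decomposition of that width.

Treewidth 2.
Bags: B1 = {0, 3, 6}  B2 = {2, 3, 6}  B3 = {3, 4, 6}  B4 = {0, 5, 6}  B5 = {1, 5, 6}
Tree: B1–B2, B1–B3, B1–B4, B4–B5

Each bag holds 3 vertices, so the decomposition has width 2, which upper-bounds the treewidth. Conversely, {1, 5, 6} is a clique of size 3, and the vertices of any clique must share a bag in every tree decomposition; so some bag has ≥ 3 vertices and tw(G) ≥ 2. Combining the bounds, tw(G) = 2.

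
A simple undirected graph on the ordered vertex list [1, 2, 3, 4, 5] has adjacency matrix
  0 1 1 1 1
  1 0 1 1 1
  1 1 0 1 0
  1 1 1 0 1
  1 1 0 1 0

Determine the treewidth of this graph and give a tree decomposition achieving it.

Treewidth 3.
Bags: B1 = {1, 2, 3, 4}  B2 = {1, 2, 4, 5}
Tree: B1–B2

Every bag has size at most 4, so the width is 4 − 1 = 3 and tw(G) ≤ 3. On the other hand G contains the 4-clique {1, 2, 3, 4}. A clique must lie in a single bag of any decomposition, so no decomposition can have width below 3. Combining the bounds, tw(G) = 3.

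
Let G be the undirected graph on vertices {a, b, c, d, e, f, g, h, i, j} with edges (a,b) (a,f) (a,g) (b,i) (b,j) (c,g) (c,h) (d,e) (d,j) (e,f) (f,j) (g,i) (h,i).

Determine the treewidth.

2

A width-2 tree decomposition is:
Bags: B1 = {d, e, j}  B2 = {e, f, j}  B3 = {b, f, j}  B4 = {a, b, f}  B5 = {a, b, i}  B6 = {a, g, i}  B7 = {g, h, i}  B8 = {c, g, h}
Tree: B1–B2, B2–B3, B3–B4, B4–B5, B5–B6, B6–B7, B7–B8
The largest bag has 3 vertices, giving width 2; this decomposition certifies tw(G) ≤ 2. Since d–e–f–j–d is a cycle in G, G is not acyclic. Forests are exactly the graphs of treewidth ≤ 1, so tw(G) ≥ 2. The upper and lower bounds meet at 2, so that is the treewidth.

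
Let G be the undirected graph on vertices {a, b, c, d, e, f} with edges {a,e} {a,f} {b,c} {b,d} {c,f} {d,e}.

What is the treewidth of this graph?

A width-2 tree decomposition is:
Bags: B1 = {b, d, e}  B2 = {a, b, e}  B3 = {a, b, f}  B4 = {b, c, f}
Tree: B1–B2, B2–B3, B3–B4
Every bag has size at most 3, so the width is 3 − 1 = 2 and tw(G) ≤ 2. For the lower bound, G contains the cycle b–d–e–a–f–c–b, so G is not a forest; only forests have treewidth ≤ 1, hence tw(G) ≥ 2. Combining the bounds, tw(G) = 2.

2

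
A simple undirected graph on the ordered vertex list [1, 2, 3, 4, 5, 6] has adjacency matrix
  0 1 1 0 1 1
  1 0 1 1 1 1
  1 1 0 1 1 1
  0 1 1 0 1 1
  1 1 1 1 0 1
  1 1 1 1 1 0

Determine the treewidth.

A width-4 tree decomposition is:
Bags: B1 = {1, 2, 3, 5, 6}  B2 = {2, 3, 4, 5, 6}
Tree: B1–B2
Every bag has size at most 5, so the width is 5 − 1 = 4 and tw(G) ≤ 4. For the lower bound, the 5 vertices {1, 2, 3, 5, 6} are pairwise adjacent, and any tree decomposition puts a clique entirely inside one bag — forcing width ≥ 4. Therefore the treewidth is 4.

4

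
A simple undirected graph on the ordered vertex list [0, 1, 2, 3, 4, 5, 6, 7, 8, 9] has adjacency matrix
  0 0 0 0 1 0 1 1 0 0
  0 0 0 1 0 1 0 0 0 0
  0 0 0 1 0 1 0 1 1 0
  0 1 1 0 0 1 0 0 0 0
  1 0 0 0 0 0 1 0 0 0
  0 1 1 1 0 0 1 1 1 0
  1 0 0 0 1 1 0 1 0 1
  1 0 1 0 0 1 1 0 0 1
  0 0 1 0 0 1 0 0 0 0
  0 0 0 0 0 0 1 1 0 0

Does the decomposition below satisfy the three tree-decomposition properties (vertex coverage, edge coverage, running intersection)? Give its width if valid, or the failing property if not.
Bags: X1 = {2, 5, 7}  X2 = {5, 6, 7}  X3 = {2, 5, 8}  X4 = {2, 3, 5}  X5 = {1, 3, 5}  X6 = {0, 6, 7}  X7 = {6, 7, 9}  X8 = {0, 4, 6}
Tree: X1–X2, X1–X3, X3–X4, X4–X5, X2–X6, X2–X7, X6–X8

Every vertex of G appears in some bag (union = {0, 1, 2, 3, 4, 5, 6, 7, 8, 9}); every edge is covered by a bag; and for each vertex v the set of bags containing v is connected in the bag tree. The decomposition is therefore valid. The largest bag has 3 vertices, so the width is 2.

Yes; width 2.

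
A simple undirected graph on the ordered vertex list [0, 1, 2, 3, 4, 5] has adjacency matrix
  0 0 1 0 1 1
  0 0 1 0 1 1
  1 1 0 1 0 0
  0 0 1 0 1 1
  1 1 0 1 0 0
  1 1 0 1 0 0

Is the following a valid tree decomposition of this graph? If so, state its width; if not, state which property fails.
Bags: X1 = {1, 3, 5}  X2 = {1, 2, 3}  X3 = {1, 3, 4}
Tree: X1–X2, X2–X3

No — vertex 0 appears in no bag.

A tree decomposition must satisfy three properties: every vertex lies in some bag; for every edge, both endpoints lie together in some bag; and for every vertex, the bags containing it form a connected subtree. Here vertex 0 appears in no bag, so the decomposition is invalid.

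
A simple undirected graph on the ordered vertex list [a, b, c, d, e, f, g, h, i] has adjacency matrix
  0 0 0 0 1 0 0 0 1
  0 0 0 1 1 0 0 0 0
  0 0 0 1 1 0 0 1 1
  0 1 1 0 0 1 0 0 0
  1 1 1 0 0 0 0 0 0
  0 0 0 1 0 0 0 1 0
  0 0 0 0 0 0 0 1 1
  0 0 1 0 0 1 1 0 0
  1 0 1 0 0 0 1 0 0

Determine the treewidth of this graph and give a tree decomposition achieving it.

The largest bag has 4 vertices, giving width 3; this decomposition certifies tw(G) ≤ 3. For the lower bound: the 4 vertex sets {b,d,f}, {e}, {c}, {a,g,h,i} are disjoint, each induces a connected subgraph, and every pair is joined by at least one edge of G. Contracting each set to a single vertex therefore yields K_{4} as a minor, and since treewidth is minor-monotone, tw(G) ≥ tw(K_{4}) = 3. Combining the bounds, tw(G) = 3.

Treewidth 3.
One such decomposition:
Bags: B1 = {b, d, e, f}  B2 = {c, d, e, f}  B3 = {c, e, f, h}  B4 = {a, c, e, h}  B5 = {a, c, h, i}  B6 = {a, g, h, i}
Tree: B1–B2, B2–B3, B3–B4, B4–B5, B5–B6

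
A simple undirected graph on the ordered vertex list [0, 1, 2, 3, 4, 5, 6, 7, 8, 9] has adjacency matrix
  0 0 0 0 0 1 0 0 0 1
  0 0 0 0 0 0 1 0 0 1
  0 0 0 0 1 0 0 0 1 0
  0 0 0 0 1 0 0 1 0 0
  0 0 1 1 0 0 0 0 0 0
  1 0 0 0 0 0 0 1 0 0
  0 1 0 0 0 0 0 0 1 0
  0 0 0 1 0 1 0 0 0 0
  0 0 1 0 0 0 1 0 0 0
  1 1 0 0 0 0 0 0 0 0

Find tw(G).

A width-2 tree decomposition is:
Bags: B1 = {1, 6, 8}  B2 = {1, 2, 8}  B3 = {1, 2, 4}  B4 = {1, 3, 4}  B5 = {1, 3, 7}  B6 = {1, 5, 7}  B7 = {0, 1, 5}  B8 = {0, 1, 9}
Tree: B1–B2, B2–B3, B3–B4, B4–B5, B5–B6, B6–B7, B7–B8
Each bag holds 3 vertices, so the decomposition has width 2, which upper-bounds the treewidth. For the lower bound, G contains the cycle 1–6–8–2–4–3–7–5–0–9–1, so G is not a forest; only forests have treewidth ≤ 1, hence tw(G) ≥ 2. The upper and lower bounds meet at 2, so that is the treewidth.

2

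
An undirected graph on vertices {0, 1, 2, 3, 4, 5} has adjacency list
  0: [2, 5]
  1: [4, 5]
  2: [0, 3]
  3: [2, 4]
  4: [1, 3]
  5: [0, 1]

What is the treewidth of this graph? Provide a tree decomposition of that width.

The largest bag has 3 vertices, giving width 2; this decomposition certifies tw(G) ≤ 2. For the lower bound, G contains the cycle 3–4–1–5–0–2–3, so G is not a forest; only forests have treewidth ≤ 1, hence tw(G) ≥ 2. The upper and lower bounds meet at 2, so that is the treewidth.

Treewidth 2.
One optimal decomposition is:
Bags: B1 = {1, 3, 4}  B2 = {1, 3, 5}  B3 = {0, 3, 5}  B4 = {0, 2, 3}
Tree: B1–B2, B2–B3, B3–B4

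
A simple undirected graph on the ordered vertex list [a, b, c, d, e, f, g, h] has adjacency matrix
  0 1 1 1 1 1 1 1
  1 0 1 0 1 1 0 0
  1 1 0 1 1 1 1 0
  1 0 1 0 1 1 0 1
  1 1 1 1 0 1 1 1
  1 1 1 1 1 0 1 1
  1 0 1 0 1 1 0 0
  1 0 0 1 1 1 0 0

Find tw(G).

A width-4 tree decomposition is:
Bags: B1 = {a, d, e, f, h}  B2 = {a, c, d, e, f}  B3 = {a, b, c, e, f}  B4 = {a, c, e, f, g}
Tree: B1–B2, B2–B3, B3–B4
The largest bag has 5 vertices, giving width 4; this decomposition certifies tw(G) ≤ 4. Conversely, {a, d, e, f, h} is a clique of size 5, and the vertices of any clique must share a bag in every tree decomposition; so some bag has ≥ 5 vertices and tw(G) ≥ 4. Therefore the treewidth is 4.

4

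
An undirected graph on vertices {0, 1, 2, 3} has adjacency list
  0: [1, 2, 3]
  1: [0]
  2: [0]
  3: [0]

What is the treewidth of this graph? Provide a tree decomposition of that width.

The largest bag has 2 vertices, giving width 1; this decomposition certifies tw(G) ≤ 1. G has an edge, so its treewidth is at least 1. The upper and lower bounds meet at 1, so that is the treewidth.

Treewidth 1.
Bags: B1 = {0, 3}  B2 = {0, 1}  B3 = {0, 2}
Tree: B1–B2, B1–B3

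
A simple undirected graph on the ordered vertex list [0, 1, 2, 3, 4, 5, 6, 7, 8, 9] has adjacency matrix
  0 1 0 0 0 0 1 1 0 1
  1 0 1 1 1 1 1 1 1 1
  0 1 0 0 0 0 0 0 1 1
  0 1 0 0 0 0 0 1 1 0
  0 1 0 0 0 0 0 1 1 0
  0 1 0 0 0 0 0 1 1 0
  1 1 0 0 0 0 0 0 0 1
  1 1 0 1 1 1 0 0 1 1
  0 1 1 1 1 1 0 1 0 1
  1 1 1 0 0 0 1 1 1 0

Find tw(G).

3

A width-3 tree decomposition is:
Bags: B1 = {1, 4, 7, 8}  B2 = {1, 7, 8, 9}  B3 = {1, 5, 7, 8}  B4 = {0, 1, 7, 9}  B5 = {1, 3, 7, 8}  B6 = {1, 2, 8, 9}  B7 = {0, 1, 6, 9}
Tree: B1–B2, B2–B3, B2–B4, B2–B5, B2–B6, B4–B7
Each bag holds 4 vertices, so the decomposition has width 3, which upper-bounds the treewidth. For the lower bound, the 4 vertices {1, 2, 8, 9} are pairwise adjacent, and any tree decomposition puts a clique entirely inside one bag — forcing width ≥ 3. The upper and lower bounds meet at 3, so that is the treewidth.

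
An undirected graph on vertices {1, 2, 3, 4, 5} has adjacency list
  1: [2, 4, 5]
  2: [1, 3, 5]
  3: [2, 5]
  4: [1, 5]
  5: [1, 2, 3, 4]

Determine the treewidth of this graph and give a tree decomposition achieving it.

The largest bag has 3 vertices, giving width 2; this decomposition certifies tw(G) ≤ 2. On the other hand G contains the 3-clique {1, 2, 5}. A clique must lie in a single bag of any decomposition, so no decomposition can have width below 2. Hence tw(G) = 2 exactly.

Treewidth 2.
Bags: B1 = {1, 2, 5}  B2 = {2, 3, 5}  B3 = {1, 4, 5}
Tree: B1–B2, B1–B3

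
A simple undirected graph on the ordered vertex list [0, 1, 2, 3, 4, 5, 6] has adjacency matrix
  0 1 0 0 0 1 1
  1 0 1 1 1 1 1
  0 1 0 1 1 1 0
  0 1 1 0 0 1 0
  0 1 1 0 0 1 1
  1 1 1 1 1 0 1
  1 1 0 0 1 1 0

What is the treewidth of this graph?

3

A width-3 tree decomposition is:
Bags: B1 = {1, 2, 4, 5}  B2 = {1, 4, 5, 6}  B3 = {1, 2, 3, 5}  B4 = {0, 1, 5, 6}
Tree: B1–B2, B1–B3, B2–B4
Each bag holds 4 vertices, so the decomposition has width 3, which upper-bounds the treewidth. On the other hand G contains the 4-clique {0, 1, 5, 6}. A clique must lie in a single bag of any decomposition, so no decomposition can have width below 3. Combining the bounds, tw(G) = 3.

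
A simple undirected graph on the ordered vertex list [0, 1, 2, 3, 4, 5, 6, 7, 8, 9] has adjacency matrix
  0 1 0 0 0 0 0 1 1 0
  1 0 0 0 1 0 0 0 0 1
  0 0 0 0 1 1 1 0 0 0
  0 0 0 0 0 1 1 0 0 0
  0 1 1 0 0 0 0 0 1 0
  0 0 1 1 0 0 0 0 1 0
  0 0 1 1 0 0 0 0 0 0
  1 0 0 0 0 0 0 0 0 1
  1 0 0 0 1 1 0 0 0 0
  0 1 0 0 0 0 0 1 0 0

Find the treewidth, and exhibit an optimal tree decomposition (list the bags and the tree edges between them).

Treewidth 2.
Bags: B1 = {3, 5, 6}  B2 = {2, 5, 6}  B3 = {2, 5, 8}  B4 = {2, 4, 8}  B5 = {0, 4, 8}  B6 = {0, 1, 4}  B7 = {0, 1, 7}  B8 = {1, 7, 9}
Tree: B1–B2, B2–B3, B3–B4, B4–B5, B5–B6, B6–B7, B7–B8

Each bag holds 3 vertices, so the decomposition has width 2, which upper-bounds the treewidth. For the lower bound, G contains the cycle 3–6–2–5–3, so G is not a forest; only forests have treewidth ≤ 1, hence tw(G) ≥ 2. Hence tw(G) = 2 exactly.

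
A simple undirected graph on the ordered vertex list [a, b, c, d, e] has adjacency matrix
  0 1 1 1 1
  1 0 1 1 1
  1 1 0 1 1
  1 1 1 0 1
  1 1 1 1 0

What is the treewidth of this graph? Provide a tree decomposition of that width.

Treewidth 4.
Bags: B1 = {a, b, c, d, e}
Tree: (single bag)

With just one bag of size 5, the width is 5 − 1 = 4, so tw(G) ≤ 4. For the lower bound, the 5 vertices {a, b, c, d, e} are pairwise adjacent, and any tree decomposition puts a clique entirely inside one bag — forcing width ≥ 4. Hence tw(G) = 4 exactly.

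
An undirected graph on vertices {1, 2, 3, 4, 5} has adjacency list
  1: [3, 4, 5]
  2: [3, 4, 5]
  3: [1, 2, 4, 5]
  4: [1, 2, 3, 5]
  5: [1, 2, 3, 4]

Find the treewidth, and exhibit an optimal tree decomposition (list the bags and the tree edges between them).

Each bag holds 4 vertices, so the decomposition has width 3, which upper-bounds the treewidth. On the other hand G contains the 4-clique {1, 3, 4, 5}. A clique must lie in a single bag of any decomposition, so no decomposition can have width below 3. Therefore the treewidth is 3.

Treewidth 3.
One such decomposition:
Bags: B1 = {2, 3, 4, 5}  B2 = {1, 3, 4, 5}
Tree: B1–B2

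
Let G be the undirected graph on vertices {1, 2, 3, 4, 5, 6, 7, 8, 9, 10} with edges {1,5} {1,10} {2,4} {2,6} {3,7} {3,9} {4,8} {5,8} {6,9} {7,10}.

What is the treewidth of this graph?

A width-2 tree decomposition is:
Bags: B1 = {1, 5, 10}  B2 = {5, 7, 10}  B3 = {3, 5, 7}  B4 = {3, 5, 9}  B5 = {5, 6, 9}  B6 = {2, 5, 6}  B7 = {2, 4, 5}  B8 = {4, 5, 8}
Tree: B1–B2, B2–B3, B3–B4, B4–B5, B5–B6, B6–B7, B7–B8
The largest bag has 3 vertices, giving width 2; this decomposition certifies tw(G) ≤ 2. Since 5–1–10–7–3–9–6–2–4–8–5 is a cycle in G, G is not acyclic. Forests are exactly the graphs of treewidth ≤ 1, so tw(G) ≥ 2. Combining the bounds, tw(G) = 2.

2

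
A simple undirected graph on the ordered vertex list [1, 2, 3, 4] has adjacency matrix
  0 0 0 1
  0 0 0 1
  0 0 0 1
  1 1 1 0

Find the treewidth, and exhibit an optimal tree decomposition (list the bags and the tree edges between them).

Treewidth 1.
One such decomposition:
Bags: B1 = {1, 4}  B2 = {2, 4}  B3 = {3, 4}
Tree: B1–B2, B1–B3

Every bag has size at most 2, so the width is 2 − 1 = 1 and tw(G) ≤ 1. Any graph with an edge has treewidth ≥ 1, and G has the edge 1–4. The upper and lower bounds meet at 1, so that is the treewidth.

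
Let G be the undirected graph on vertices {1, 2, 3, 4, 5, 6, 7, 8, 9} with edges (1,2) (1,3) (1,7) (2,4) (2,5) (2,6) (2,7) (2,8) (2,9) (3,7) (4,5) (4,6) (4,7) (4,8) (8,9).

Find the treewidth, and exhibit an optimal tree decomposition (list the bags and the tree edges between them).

Every bag has size at most 3, so the width is 3 − 1 = 2 and tw(G) ≤ 2. On the other hand G contains the 3-clique {1, 2, 7}. A clique must lie in a single bag of any decomposition, so no decomposition can have width below 2. Therefore the treewidth is 2.

Treewidth 2.
One optimal decomposition is:
Bags: B1 = {2, 4, 8}  B2 = {2, 8, 9}  B3 = {2, 4, 7}  B4 = {1, 2, 7}  B5 = {2, 4, 5}  B6 = {2, 4, 6}  B7 = {1, 3, 7}
Tree: B1–B2, B1–B3, B3–B4, B3–B5, B5–B6, B4–B7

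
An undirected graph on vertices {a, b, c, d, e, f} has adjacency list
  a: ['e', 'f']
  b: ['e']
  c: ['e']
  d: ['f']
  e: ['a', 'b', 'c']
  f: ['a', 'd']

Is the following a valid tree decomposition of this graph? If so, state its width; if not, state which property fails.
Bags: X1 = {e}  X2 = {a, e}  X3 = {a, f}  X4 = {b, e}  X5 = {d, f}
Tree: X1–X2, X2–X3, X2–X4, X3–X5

A tree decomposition must satisfy three properties: every vertex lies in some bag; for every edge, both endpoints lie together in some bag; and for every vertex, the bags containing it form a connected subtree. Here vertex c appears in no bag, so the decomposition is invalid.

No — vertex c appears in no bag.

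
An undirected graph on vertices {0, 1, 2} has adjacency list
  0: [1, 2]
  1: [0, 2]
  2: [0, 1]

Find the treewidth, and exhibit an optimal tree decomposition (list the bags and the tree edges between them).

Treewidth 2.
One such decomposition:
Bags: B1 = {0, 1, 2}
Tree: (single bag)

With just one bag of size 3, the width is 3 − 1 = 2, so tw(G) ≤ 2. Conversely, {0, 1, 2} is a clique of size 3, and the vertices of any clique must share a bag in every tree decomposition; so some bag has ≥ 3 vertices and tw(G) ≥ 2. Hence tw(G) = 2 exactly.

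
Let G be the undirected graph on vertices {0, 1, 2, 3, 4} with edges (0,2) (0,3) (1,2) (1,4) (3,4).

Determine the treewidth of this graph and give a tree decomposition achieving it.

Treewidth 2.
Bags: B1 = {0, 2, 3}  B2 = {1, 2, 3}  B3 = {1, 3, 4}
Tree: B1–B2, B2–B3

Each bag holds 3 vertices, so the decomposition has width 2, which upper-bounds the treewidth. For the lower bound, G contains the cycle 3–0–2–1–4–3, so G is not a forest; only forests have treewidth ≤ 1, hence tw(G) ≥ 2. Hence tw(G) = 2 exactly.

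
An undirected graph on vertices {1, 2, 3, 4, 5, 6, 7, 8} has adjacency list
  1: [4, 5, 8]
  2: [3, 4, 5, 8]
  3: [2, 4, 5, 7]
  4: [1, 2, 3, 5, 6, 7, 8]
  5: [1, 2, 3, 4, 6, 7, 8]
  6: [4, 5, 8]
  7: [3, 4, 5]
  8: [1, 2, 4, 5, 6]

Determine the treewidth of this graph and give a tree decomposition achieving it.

Each bag holds 4 vertices, so the decomposition has width 3, which upper-bounds the treewidth. For the lower bound, the 4 vertices {1, 4, 5, 8} are pairwise adjacent, and any tree decomposition puts a clique entirely inside one bag — forcing width ≥ 3. The upper and lower bounds meet at 3, so that is the treewidth.

Treewidth 3.
One optimal decomposition is:
Bags: B1 = {1, 4, 5, 8}  B2 = {2, 4, 5, 8}  B3 = {4, 5, 6, 8}  B4 = {2, 3, 4, 5}  B5 = {3, 4, 5, 7}
Tree: B1–B2, B2–B3, B2–B4, B4–B5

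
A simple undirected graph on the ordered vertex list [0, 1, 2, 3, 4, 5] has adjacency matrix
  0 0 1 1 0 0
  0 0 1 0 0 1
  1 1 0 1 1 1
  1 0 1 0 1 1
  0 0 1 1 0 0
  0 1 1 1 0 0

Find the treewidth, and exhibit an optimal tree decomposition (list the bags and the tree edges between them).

Treewidth 2.
One such decomposition:
Bags: B1 = {2, 3, 4}  B2 = {2, 3, 5}  B3 = {1, 2, 5}  B4 = {0, 2, 3}
Tree: B1–B2, B2–B3, B2–B4

Each bag holds 3 vertices, so the decomposition has width 2, which upper-bounds the treewidth. On the other hand G contains the 3-clique {1, 2, 5}. A clique must lie in a single bag of any decomposition, so no decomposition can have width below 2. Combining the bounds, tw(G) = 2.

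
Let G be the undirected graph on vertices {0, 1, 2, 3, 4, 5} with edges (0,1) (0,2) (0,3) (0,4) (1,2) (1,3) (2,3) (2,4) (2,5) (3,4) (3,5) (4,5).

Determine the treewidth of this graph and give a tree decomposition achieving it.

Every bag has size at most 4, so the width is 4 − 1 = 3 and tw(G) ≤ 3. Conversely, {0, 1, 2, 3} is a clique of size 4, and the vertices of any clique must share a bag in every tree decomposition; so some bag has ≥ 4 vertices and tw(G) ≥ 3. Hence tw(G) = 3 exactly.

Treewidth 3.
Bags: B1 = {0, 2, 3, 4}  B2 = {0, 1, 2, 3}  B3 = {2, 3, 4, 5}
Tree: B1–B2, B1–B3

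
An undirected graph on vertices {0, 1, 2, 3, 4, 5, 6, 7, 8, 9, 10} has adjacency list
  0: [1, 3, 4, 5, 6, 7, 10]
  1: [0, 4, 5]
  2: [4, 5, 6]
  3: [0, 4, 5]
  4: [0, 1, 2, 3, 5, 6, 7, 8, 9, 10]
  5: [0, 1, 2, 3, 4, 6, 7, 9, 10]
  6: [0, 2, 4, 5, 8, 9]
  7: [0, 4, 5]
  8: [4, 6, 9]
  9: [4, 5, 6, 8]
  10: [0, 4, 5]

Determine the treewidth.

3

A width-3 tree decomposition is:
Bags: B1 = {4, 5, 6, 9}  B2 = {2, 4, 5, 6}  B3 = {0, 4, 5, 6}  B4 = {0, 4, 5, 10}  B5 = {0, 3, 4, 5}  B6 = {0, 4, 5, 7}  B7 = {4, 6, 8, 9}  B8 = {0, 1, 4, 5}
Tree: B1–B2, B1–B3, B3–B4, B4–B5, B4–B6, B1–B7, B4–B8
The largest bag has 4 vertices, giving width 3; this decomposition certifies tw(G) ≤ 3. For the lower bound, the 4 vertices {4, 6, 8, 9} are pairwise adjacent, and any tree decomposition puts a clique entirely inside one bag — forcing width ≥ 3. Combining the bounds, tw(G) = 3.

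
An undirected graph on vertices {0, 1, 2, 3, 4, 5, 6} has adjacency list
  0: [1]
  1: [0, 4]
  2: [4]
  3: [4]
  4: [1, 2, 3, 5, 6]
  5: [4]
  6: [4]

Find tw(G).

1

A width-1 tree decomposition is:
Bags: B1 = {3, 4}  B2 = {4, 6}  B3 = {2, 4}  B4 = {4, 5}  B5 = {1, 4}  B6 = {0, 1}
Tree: B1–B2, B2–B3, B2–B4, B1–B5, B5–B6
The largest bag has 2 vertices, giving width 1; this decomposition certifies tw(G) ≤ 1. G has an edge, so its treewidth is at least 1. Combining the bounds, tw(G) = 1.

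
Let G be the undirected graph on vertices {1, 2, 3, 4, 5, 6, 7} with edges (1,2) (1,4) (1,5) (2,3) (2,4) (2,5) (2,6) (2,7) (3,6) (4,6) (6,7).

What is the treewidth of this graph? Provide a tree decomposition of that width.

Treewidth 2.
One such decomposition:
Bags: B1 = {2, 4, 6}  B2 = {1, 2, 4}  B3 = {2, 3, 6}  B4 = {1, 2, 5}  B5 = {2, 6, 7}
Tree: B1–B2, B1–B3, B2–B4, B3–B5

Every bag has size at most 3, so the width is 3 − 1 = 2 and tw(G) ≤ 2. For the lower bound, the 3 vertices {1, 2, 4} are pairwise adjacent, and any tree decomposition puts a clique entirely inside one bag — forcing width ≥ 2. Combining the bounds, tw(G) = 2.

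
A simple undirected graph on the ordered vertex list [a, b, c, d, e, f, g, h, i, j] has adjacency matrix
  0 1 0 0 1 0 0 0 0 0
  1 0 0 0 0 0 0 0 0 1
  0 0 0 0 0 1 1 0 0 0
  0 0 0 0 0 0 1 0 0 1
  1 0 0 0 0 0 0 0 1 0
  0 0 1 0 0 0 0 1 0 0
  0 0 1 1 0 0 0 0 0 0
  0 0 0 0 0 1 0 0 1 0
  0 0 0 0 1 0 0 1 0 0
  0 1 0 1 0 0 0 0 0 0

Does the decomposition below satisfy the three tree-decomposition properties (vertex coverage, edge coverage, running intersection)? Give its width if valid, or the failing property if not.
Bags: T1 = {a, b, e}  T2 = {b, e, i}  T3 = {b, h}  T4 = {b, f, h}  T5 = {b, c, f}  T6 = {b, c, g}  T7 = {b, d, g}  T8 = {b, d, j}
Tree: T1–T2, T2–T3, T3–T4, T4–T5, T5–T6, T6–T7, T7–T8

A tree decomposition must satisfy three properties: every vertex lies in some bag; for every edge, both endpoints lie together in some bag; and for every vertex, the bags containing it form a connected subtree. Here edge (i,h) lies in no bag, so the decomposition is invalid.

No — edge (i,h) lies in no bag.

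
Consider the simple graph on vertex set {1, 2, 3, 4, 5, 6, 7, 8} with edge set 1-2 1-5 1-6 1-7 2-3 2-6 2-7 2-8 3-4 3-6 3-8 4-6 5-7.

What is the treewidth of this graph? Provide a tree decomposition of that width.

Treewidth 2.
Bags: B1 = {1, 2, 6}  B2 = {2, 3, 6}  B3 = {1, 2, 7}  B4 = {3, 4, 6}  B5 = {2, 3, 8}  B6 = {1, 5, 7}
Tree: B1–B2, B1–B3, B2–B4, B2–B5, B3–B6

The largest bag has 3 vertices, giving width 2; this decomposition certifies tw(G) ≤ 2. Conversely, {2, 3, 8} is a clique of size 3, and the vertices of any clique must share a bag in every tree decomposition; so some bag has ≥ 3 vertices and tw(G) ≥ 2. Therefore the treewidth is 2.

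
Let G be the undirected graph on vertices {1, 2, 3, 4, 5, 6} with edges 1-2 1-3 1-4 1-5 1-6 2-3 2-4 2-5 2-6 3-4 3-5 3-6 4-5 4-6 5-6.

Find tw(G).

5

A width-5 tree decomposition is:
Bags: B1 = {1, 2, 3, 4, 5, 6}
Tree: (single bag)
A single bag containing all 6 vertices is trivially a valid decomposition of width 5. Conversely, {1, 2, 3, 4, 5, 6} is a clique of size 6, and the vertices of any clique must share a bag in every tree decomposition; so some bag has ≥ 6 vertices and tw(G) ≥ 5. Combining the bounds, tw(G) = 5.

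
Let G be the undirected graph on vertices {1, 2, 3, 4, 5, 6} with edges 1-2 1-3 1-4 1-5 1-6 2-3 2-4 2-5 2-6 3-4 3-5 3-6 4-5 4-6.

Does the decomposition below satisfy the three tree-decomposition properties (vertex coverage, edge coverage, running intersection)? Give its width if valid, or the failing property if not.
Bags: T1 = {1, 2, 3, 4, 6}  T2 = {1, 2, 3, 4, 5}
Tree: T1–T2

Yes; width 4.

Checking the three conditions: (i) the bags cover all of {1, 2, 3, 4, 5, 6}; (ii) for each edge, some bag contains both endpoints; (iii) the bags containing any fixed vertex form a subtree. All hold, so the decomposition is valid with width 5 − 1 = 4.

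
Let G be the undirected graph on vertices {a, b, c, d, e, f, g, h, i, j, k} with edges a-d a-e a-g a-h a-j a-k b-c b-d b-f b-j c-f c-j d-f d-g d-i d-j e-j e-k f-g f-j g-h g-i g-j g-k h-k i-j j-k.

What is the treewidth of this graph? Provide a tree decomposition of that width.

Treewidth 3.
One such decomposition:
Bags: B1 = {a, g, j, k}  B2 = {a, d, g, j}  B3 = {d, g, i, j}  B4 = {d, f, g, j}  B5 = {b, d, f, j}  B6 = {a, e, j, k}  B7 = {a, g, h, k}  B8 = {b, c, f, j}
Tree: B1–B2, B2–B3, B3–B4, B4–B5, B1–B6, B1–B7, B5–B8

Every bag has size at most 4, so the width is 4 − 1 = 3 and tw(G) ≤ 3. For the lower bound, the 4 vertices {d, f, g, j} are pairwise adjacent, and any tree decomposition puts a clique entirely inside one bag — forcing width ≥ 3. Hence tw(G) = 3 exactly.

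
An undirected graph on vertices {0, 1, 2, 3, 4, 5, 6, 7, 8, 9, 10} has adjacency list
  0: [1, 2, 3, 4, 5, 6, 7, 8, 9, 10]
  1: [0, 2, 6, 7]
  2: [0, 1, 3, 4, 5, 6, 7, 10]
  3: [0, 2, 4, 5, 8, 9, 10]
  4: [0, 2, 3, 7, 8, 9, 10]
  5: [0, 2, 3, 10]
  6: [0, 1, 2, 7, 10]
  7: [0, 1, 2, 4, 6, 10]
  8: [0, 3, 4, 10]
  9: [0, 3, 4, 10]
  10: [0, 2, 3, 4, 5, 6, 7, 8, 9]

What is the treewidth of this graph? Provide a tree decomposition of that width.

Each bag holds 5 vertices, so the decomposition has width 4, which upper-bounds the treewidth. On the other hand G contains the 5-clique {0, 1, 2, 6, 7}. A clique must lie in a single bag of any decomposition, so no decomposition can have width below 4. The upper and lower bounds meet at 4, so that is the treewidth.

Treewidth 4.
Bags: B1 = {0, 2, 4, 7, 10}  B2 = {0, 2, 3, 4, 10}  B3 = {0, 2, 3, 5, 10}  B4 = {0, 3, 4, 8, 10}  B5 = {0, 2, 6, 7, 10}  B6 = {0, 3, 4, 9, 10}  B7 = {0, 1, 2, 6, 7}
Tree: B1–B2, B2–B3, B2–B4, B1–B5, B4–B6, B5–B7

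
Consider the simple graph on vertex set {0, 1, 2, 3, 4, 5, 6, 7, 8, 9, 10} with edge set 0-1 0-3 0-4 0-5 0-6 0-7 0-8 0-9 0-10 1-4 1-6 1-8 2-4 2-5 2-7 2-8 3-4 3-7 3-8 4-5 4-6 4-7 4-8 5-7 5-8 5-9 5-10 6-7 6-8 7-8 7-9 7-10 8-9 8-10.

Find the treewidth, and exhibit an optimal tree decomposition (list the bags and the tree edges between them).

Each bag holds 5 vertices, so the decomposition has width 4, which upper-bounds the treewidth. Conversely, {0, 1, 4, 6, 8} is a clique of size 5, and the vertices of any clique must share a bag in every tree decomposition; so some bag has ≥ 5 vertices and tw(G) ≥ 4. Hence tw(G) = 4 exactly.

Treewidth 4.
One optimal decomposition is:
Bags: B1 = {0, 4, 5, 7, 8}  B2 = {0, 5, 7, 8, 10}  B3 = {0, 5, 7, 8, 9}  B4 = {0, 3, 4, 7, 8}  B5 = {0, 4, 6, 7, 8}  B6 = {2, 4, 5, 7, 8}  B7 = {0, 1, 4, 6, 8}
Tree: B1–B2, B2–B3, B1–B4, B4–B5, B1–B6, B5–B7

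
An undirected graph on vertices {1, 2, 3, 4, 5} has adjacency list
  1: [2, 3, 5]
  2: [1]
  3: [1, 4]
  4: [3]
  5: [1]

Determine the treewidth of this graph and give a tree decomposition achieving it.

Treewidth 1.
Bags: B1 = {1, 3}  B2 = {3, 4}  B3 = {1, 2}  B4 = {1, 5}
Tree: B1–B2, B1–B3, B3–B4

Each bag holds 2 vertices, so the decomposition has width 1, which upper-bounds the treewidth. Since G has at least one edge (e.g. 1–3), it is not an edgeless graph, so tw(G) ≥ 1. Therefore the treewidth is 1.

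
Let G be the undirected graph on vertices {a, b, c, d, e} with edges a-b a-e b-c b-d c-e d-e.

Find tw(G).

2

A width-2 tree decomposition is:
Bags: B1 = {a, b, e}  B2 = {b, c, e}  B3 = {b, d, e}
Tree: B1–B2, B2–B3
Every bag has size at most 3, so the width is 3 − 1 = 2 and tw(G) ≤ 2. For the lower bound, G contains the cycle a–b–c–e–a, so G is not a forest; only forests have treewidth ≤ 1, hence tw(G) ≥ 2. Combining the bounds, tw(G) = 2.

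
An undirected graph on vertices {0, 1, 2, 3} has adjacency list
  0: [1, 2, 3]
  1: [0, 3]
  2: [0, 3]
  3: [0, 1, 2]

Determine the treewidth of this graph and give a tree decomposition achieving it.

Treewidth 2.
One such decomposition:
Bags: B1 = {0, 1, 3}  B2 = {0, 2, 3}
Tree: B1–B2

Each bag holds 3 vertices, so the decomposition has width 2, which upper-bounds the treewidth. For the lower bound, the 3 vertices {0, 1, 3} are pairwise adjacent, and any tree decomposition puts a clique entirely inside one bag — forcing width ≥ 2. Hence tw(G) = 2 exactly.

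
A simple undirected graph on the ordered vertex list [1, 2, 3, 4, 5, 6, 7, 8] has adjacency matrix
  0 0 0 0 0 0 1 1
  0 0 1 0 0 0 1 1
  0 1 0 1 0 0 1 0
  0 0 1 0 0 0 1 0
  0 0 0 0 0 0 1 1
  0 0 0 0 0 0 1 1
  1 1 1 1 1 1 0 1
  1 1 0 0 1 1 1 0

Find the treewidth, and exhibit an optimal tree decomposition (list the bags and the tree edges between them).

Every bag has size at most 3, so the width is 3 − 1 = 2 and tw(G) ≤ 2. For the lower bound, the 3 vertices {1, 7, 8} are pairwise adjacent, and any tree decomposition puts a clique entirely inside one bag — forcing width ≥ 2. Hence tw(G) = 2 exactly.

Treewidth 2.
One such decomposition:
Bags: B1 = {2, 3, 7}  B2 = {2, 7, 8}  B3 = {5, 7, 8}  B4 = {6, 7, 8}  B5 = {3, 4, 7}  B6 = {1, 7, 8}
Tree: B1–B2, B2–B3, B3–B4, B1–B5, B3–B6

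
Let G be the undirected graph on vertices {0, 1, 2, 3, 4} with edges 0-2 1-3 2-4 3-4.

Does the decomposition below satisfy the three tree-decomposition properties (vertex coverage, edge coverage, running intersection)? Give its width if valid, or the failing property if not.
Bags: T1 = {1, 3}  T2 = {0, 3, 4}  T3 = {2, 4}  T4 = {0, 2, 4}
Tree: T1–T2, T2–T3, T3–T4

A tree decomposition must satisfy three properties: every vertex lies in some bag; for every edge, both endpoints lie together in some bag; and for every vertex, the bags containing it form a connected subtree. Here bags containing vertex 0 are not connected in the tree, so the decomposition is invalid.

No — bags containing vertex 0 are not connected in the tree.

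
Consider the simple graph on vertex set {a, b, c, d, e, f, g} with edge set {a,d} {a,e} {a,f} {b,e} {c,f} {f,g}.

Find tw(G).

1

A width-1 tree decomposition is:
Bags: B1 = {b, e}  B2 = {a, e}  B3 = {a, f}  B4 = {f, g}  B5 = {a, d}  B6 = {c, f}
Tree: B1–B2, B2–B3, B3–B4, B3–B5, B4–B6
Every bag has size at most 2, so the width is 2 − 1 = 1 and tw(G) ≤ 1. Any graph with an edge has treewidth ≥ 1, and G has the edge b–e. Hence tw(G) = 1 exactly.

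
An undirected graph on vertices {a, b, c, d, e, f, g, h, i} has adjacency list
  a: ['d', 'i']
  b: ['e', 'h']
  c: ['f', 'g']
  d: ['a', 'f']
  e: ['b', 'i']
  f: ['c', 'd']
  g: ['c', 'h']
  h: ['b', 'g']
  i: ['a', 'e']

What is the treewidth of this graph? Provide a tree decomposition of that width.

Each bag holds 3 vertices, so the decomposition has width 2, which upper-bounds the treewidth. For the lower bound, G contains the cycle g–c–f–d–a–i–e–b–h–g, so G is not a forest; only forests have treewidth ≤ 1, hence tw(G) ≥ 2. Hence tw(G) = 2 exactly.

Treewidth 2.
One such decomposition:
Bags: B1 = {c, f, g}  B2 = {d, f, g}  B3 = {a, d, g}  B4 = {a, g, i}  B5 = {e, g, i}  B6 = {b, e, g}  B7 = {b, g, h}
Tree: B1–B2, B2–B3, B3–B4, B4–B5, B5–B6, B6–B7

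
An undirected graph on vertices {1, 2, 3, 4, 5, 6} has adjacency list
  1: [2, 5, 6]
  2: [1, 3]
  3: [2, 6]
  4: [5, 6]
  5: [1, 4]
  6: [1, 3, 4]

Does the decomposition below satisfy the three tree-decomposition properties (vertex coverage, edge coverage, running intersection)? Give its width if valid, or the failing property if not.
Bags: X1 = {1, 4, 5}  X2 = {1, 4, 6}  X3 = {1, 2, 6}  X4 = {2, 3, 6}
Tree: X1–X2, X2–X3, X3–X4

Every vertex of G appears in some bag (union = {1, 2, 3, 4, 5, 6}); every edge is covered by a bag; and for each vertex v the set of bags containing v is connected in the bag tree. The decomposition is therefore valid. The largest bag has 3 vertices, so the width is 2.

Yes; width 2.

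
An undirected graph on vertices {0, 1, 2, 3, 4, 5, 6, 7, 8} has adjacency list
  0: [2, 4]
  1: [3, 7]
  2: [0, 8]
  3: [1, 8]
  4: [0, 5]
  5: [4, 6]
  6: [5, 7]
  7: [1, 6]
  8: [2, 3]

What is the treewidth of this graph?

2

A width-2 tree decomposition is:
Bags: B1 = {0, 2, 8}  B2 = {0, 3, 8}  B3 = {0, 1, 3}  B4 = {0, 1, 7}  B5 = {0, 6, 7}  B6 = {0, 5, 6}  B7 = {0, 4, 5}
Tree: B1–B2, B2–B3, B3–B4, B4–B5, B5–B6, B6–B7
Each bag holds 3 vertices, so the decomposition has width 2, which upper-bounds the treewidth. Since 0–2–8–3–1–7–6–5–4–0 is a cycle in G, G is not acyclic. Forests are exactly the graphs of treewidth ≤ 1, so tw(G) ≥ 2. Therefore the treewidth is 2.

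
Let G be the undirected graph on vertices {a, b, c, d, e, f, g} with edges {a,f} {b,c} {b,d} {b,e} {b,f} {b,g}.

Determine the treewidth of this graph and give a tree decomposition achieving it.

Each bag holds 2 vertices, so the decomposition has width 1, which upper-bounds the treewidth. G has an edge, so its treewidth is at least 1. Therefore the treewidth is 1.

Treewidth 1.
One such decomposition:
Bags: B1 = {b, f}  B2 = {b, g}  B3 = {a, f}  B4 = {b, e}  B5 = {b, d}  B6 = {b, c}
Tree: B1–B2, B1–B3, B1–B4, B2–B5, B4–B6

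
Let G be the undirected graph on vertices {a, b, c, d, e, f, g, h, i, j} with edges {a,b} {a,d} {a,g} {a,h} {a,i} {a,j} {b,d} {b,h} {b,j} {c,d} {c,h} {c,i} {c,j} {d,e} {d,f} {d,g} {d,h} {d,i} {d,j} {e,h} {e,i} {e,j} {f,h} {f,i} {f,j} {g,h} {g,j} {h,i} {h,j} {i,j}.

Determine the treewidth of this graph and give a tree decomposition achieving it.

Treewidth 4.
One such decomposition:
Bags: B1 = {d, e, h, i, j}  B2 = {d, f, h, i, j}  B3 = {c, d, h, i, j}  B4 = {a, d, h, i, j}  B5 = {a, d, g, h, j}  B6 = {a, b, d, h, j}
Tree: B1–B2, B1–B3, B2–B4, B4–B5, B5–B6

The largest bag has 5 vertices, giving width 4; this decomposition certifies tw(G) ≤ 4. On the other hand G contains the 5-clique {a, d, g, h, j}. A clique must lie in a single bag of any decomposition, so no decomposition can have width below 4. The upper and lower bounds meet at 4, so that is the treewidth.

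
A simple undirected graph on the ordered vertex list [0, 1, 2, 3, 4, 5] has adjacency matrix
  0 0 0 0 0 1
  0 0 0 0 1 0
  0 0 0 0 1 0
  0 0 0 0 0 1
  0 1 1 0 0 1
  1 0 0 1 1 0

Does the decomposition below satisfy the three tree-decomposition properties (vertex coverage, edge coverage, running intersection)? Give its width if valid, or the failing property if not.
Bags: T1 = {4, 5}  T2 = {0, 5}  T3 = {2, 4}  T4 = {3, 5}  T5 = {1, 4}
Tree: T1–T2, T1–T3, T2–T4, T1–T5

Yes; width 1.

Checking the three conditions: (i) the bags cover all of {0, 1, 2, 3, 4, 5}; (ii) for each edge, some bag contains both endpoints; (iii) the bags containing any fixed vertex form a subtree. All hold, so the decomposition is valid with width 2 − 1 = 1.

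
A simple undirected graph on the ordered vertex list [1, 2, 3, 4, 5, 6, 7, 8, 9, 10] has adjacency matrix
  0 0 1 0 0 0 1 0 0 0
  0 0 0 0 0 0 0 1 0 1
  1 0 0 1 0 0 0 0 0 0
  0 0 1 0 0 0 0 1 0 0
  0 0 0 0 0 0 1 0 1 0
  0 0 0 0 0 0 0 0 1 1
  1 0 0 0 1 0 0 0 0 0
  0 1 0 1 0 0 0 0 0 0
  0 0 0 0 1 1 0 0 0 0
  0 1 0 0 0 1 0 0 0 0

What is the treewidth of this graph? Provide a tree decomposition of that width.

Treewidth 2.
Bags: B1 = {2, 6, 10}  B2 = {2, 6, 8}  B3 = {4, 6, 8}  B4 = {3, 4, 6}  B5 = {1, 3, 6}  B6 = {1, 6, 7}  B7 = {5, 6, 7}  B8 = {5, 6, 9}
Tree: B1–B2, B2–B3, B3–B4, B4–B5, B5–B6, B6–B7, B7–B8

The largest bag has 3 vertices, giving width 2; this decomposition certifies tw(G) ≤ 2. Since 6–10–2–8–4–3–1–7–5–9–6 is a cycle in G, G is not acyclic. Forests are exactly the graphs of treewidth ≤ 1, so tw(G) ≥ 2. The upper and lower bounds meet at 2, so that is the treewidth.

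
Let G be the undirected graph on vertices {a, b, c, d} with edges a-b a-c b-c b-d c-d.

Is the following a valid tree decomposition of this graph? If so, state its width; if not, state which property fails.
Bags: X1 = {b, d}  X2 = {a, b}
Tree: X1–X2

No — vertex c appears in no bag.

A tree decomposition must satisfy three properties: every vertex lies in some bag; for every edge, both endpoints lie together in some bag; and for every vertex, the bags containing it form a connected subtree. Here vertex c appears in no bag, so the decomposition is invalid.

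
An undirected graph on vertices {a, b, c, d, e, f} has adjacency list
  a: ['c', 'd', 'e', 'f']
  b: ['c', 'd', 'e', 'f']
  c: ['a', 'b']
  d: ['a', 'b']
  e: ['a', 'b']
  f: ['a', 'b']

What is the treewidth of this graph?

2

A width-2 tree decomposition is:
Bags: B1 = {a, b, d}  B2 = {a, b, f}  B3 = {a, b, e}  B4 = {a, b, c}
Tree: B1–B2, B2–B3, B3–B4
Each bag holds 3 vertices, so the decomposition has width 2, which upper-bounds the treewidth. For the lower bound, G contains the cycle a–d–b–f–a, so G is not a forest; only forests have treewidth ≤ 1, hence tw(G) ≥ 2. Hence tw(G) = 2 exactly.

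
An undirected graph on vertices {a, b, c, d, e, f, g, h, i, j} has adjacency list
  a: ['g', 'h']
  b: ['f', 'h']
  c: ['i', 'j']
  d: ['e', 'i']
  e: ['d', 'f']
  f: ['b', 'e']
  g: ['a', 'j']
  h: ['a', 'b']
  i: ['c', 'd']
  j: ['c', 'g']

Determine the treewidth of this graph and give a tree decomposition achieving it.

Each bag holds 3 vertices, so the decomposition has width 2, which upper-bounds the treewidth. For the lower bound, G contains the cycle h–a–g–j–c–i–d–e–f–b–h, so G is not a forest; only forests have treewidth ≤ 1, hence tw(G) ≥ 2. The upper and lower bounds meet at 2, so that is the treewidth.

Treewidth 2.
One optimal decomposition is:
Bags: B1 = {a, g, h}  B2 = {g, h, j}  B3 = {c, h, j}  B4 = {c, h, i}  B5 = {d, h, i}  B6 = {d, e, h}  B7 = {e, f, h}  B8 = {b, f, h}
Tree: B1–B2, B2–B3, B3–B4, B4–B5, B5–B6, B6–B7, B7–B8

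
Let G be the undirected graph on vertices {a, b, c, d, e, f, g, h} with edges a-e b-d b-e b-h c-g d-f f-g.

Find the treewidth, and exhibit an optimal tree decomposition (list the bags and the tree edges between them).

Treewidth 1.
One such decomposition:
Bags: B1 = {b, d}  B2 = {b, e}  B3 = {d, f}  B4 = {f, g}  B5 = {b, h}  B6 = {a, e}  B7 = {c, g}
Tree: B1–B2, B1–B3, B3–B4, B2–B5, B2–B6, B4–B7

Every bag has size at most 2, so the width is 2 − 1 = 1 and tw(G) ≤ 1. Any graph with an edge has treewidth ≥ 1, and G has the edge b–d. Combining the bounds, tw(G) = 1.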